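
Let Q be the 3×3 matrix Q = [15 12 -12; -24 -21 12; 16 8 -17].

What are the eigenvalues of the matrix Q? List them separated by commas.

-9, -9, -5

Compute the characteristic polynomial p(s) = det(sI - Q).
Expanding the 3×3 determinant: p(s) = s^3 + 23s^2 + 171s + 405.
Since p(-9) = 0, s = -9 is a root.
Factor out (s + 9): p(s) = (s + 9)·(s^2 + 14s + 45).
The quadratic factors as (s + 9)·(s + 5).
Eigenvalues: -9, -9, -5.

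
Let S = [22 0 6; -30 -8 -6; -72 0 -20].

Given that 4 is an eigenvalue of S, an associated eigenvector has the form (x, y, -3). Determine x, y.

1, -1

We need (S - 4I)v = 0.
S - 4I = [[18, 0, 6], [-30, -12, -6], [-72, 0, -24]].
Row 1: (18)·x + (0)·y + (6)·-3 = 0
Row 2: (-30)·x + (-12)·y + (-6)·-3 = 0
Row 3: (-72)·x + (0)·y + (-24)·-3 = 0
Solving gives x = 1, y = -1.
Check: S·(1, -1, -3) = (4, -4, -12) = 4·(1, -1, -3).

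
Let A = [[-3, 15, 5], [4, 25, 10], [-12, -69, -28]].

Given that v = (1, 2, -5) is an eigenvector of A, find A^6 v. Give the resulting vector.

(64, 128, -320)

First find the eigenvalue: Av = (2, 4, -10) = 2·(1, 2, -5), so λ = 2.
Then A^6 v = λ^6·v = 2^6·(1, 2, -5) = 64·(1, 2, -5) = (64, 128, -320).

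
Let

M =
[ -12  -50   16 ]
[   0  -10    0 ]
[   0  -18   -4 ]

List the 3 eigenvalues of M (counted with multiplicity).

-12, -10, -4

Set up det(μI - M) = 0.
Cofactor expansion gives p(μ) = μ^3 + 26μ^2 + 208μ + 480.
Since p(-4) = 0, μ = -4 is a root.
Factor out (μ + 4): p(μ) = (μ + 4)·(μ^2 + 22μ + 120).
The quadratic factors as (μ + 12)·(μ + 10).
Eigenvalues: -12, -10, -4.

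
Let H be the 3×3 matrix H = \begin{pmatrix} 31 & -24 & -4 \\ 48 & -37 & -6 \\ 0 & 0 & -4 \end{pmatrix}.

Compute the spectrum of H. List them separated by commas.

Set up det(λI - H) = 0.
Expanding the 3×3 determinant: p(λ) = λ^3 + 10λ^2 + 29λ + 20.
Rational-root test: λ = -5 gives p(-5) = 0.
Dividing by (λ + 5) leaves λ^2 + 5λ + 4.
The quadratic factors as (λ + 4)·(λ + 1).
Eigenvalues: -5, -4, -1.

-5, -4, -1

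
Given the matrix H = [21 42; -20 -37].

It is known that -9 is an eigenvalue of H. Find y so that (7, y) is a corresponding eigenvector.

-5

We need (H + 9I)v = 0.
H + 9I = [[30, 42], [-20, -28]].
Row 1: (30)·7 + (42)·y = 0
Row 2: (-20)·7 + (-28)·y = 0
Solving gives y = -5.
Check: H·(7, -5) = (-63, 45) = -9·(7, -5).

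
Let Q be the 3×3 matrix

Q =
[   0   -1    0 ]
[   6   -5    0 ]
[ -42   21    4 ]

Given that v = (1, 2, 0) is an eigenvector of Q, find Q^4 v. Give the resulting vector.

(16, 32, 0)

First find the eigenvalue: Qv = (-2, -4, 0) = -2·(1, 2, 0), so λ = -2.
Then Q^4 v = λ^4·v = (-2)^4·(1, 2, 0) = 16·(1, 2, 0) = (16, 32, 0).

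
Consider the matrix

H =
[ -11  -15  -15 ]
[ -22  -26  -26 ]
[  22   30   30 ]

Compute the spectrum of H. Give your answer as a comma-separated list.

-11, 0, 4

The characteristic polynomial is p(s) = det(sI - H).
Cofactor expansion gives p(s) = s^3 + 7s^2 - 44s.
Since p(0) = 0, s = 0 is a root.
Dividing by s leaves s^2 + 7s - 44.
The quadratic factors as (s + 11)·(s - 4).
Eigenvalues: -11, 0, 4.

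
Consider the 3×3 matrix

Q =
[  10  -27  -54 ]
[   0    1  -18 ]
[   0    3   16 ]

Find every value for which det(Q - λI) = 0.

7, 10, 10

Set up det(λI - Q) = 0.
Expanding the 3×3 determinant: p(λ) = λ^3 - 27λ^2 + 240λ - 700.
Rational-root test: λ = 7 gives p(7) = 0.
Factor out (λ - 7): p(λ) = (λ - 7)·(λ^2 - 20λ + 100).
The quadratic factor is (λ - 10)^2.
Eigenvalues: 7, 10, 10.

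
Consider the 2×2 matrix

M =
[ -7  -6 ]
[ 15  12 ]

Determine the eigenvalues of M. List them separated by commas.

2, 3

det(M - sI) = (-7 - s)(12 - s) - (-6)·(15) = s^2 - 5s + 6.
This factors as (s - 2)·(s - 3) = 0.
Eigenvalues: 2, 3.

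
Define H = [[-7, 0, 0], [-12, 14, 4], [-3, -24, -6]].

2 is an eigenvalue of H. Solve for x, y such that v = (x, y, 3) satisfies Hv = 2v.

We need (H - 2I)v = 0.
H - 2I = [[-9, 0, 0], [-12, 12, 4], [-3, -24, -8]].
Row 1: (-9)·x + (0)·y + (0)·3 = 0
Row 2: (-12)·x + (12)·y + (4)·3 = 0
Row 3: (-3)·x + (-24)·y + (-8)·3 = 0
Solving gives x = 0, y = -1.
Check: H·(0, -1, 3) = (0, -2, 6) = 2·(0, -1, 3).

0, -1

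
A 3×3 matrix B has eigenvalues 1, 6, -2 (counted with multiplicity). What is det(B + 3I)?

36

If B has eigenvalues 1, 6, -2, then B + 3I has eigenvalues 4, 9, 1.
det(B + 3I) = (4) · (9) · (1) = 36.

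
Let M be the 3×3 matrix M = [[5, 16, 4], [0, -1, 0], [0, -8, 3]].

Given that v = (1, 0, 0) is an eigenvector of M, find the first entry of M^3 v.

125

First find the eigenvalue: Mv = (5, 0, 0) = 5·(1, 0, 0), so λ = 5.
Then M^3 v = λ^3·v = 5^3·(1, 0, 0) = 125·(1, 0, 0) = (125, 0, 0).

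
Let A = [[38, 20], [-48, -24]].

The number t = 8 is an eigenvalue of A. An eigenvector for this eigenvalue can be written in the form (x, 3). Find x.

We need (A - 8I)v = 0.
A - 8I = [[30, 20], [-48, -32]].
Row 1: (30)·x + (20)·3 = 0
Row 2: (-48)·x + (-32)·3 = 0
Solving gives x = -2.
Check: A·(-2, 3) = (-16, 24) = 8·(-2, 3).

-2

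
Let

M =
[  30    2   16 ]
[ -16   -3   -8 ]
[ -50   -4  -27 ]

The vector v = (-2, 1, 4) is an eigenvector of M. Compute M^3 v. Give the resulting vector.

(54, -27, -108)

First find the eigenvalue: Mv = (6, -3, -12) = -3·(-2, 1, 4), so λ = -3.
Then M^3 v = λ^3·v = (-3)^3·(-2, 1, 4) = -27·(-2, 1, 4) = (54, -27, -108).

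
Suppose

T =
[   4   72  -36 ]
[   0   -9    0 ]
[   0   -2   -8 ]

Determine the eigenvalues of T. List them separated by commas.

-9, -8, 4

The characteristic polynomial is p(μ) = det(μI - T).
Expanding the 3×3 determinant: p(μ) = μ^3 + 13μ^2 + 4μ - 288.
Rational-root test: μ = -9 gives p(-9) = 0.
Dividing by (μ + 9) leaves μ^2 + 4μ - 32.
The quadratic factors as (μ + 8)·(μ - 4).
Eigenvalues: -9, -8, 4.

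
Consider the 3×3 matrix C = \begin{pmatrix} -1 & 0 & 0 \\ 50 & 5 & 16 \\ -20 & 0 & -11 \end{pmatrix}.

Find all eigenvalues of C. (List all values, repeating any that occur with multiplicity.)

-11, -1, 5

Compute the characteristic polynomial p(r) = det(rI - C).
Cofactor expansion gives p(r) = r^3 + 7r^2 - 49r - 55.
Rational-root test: r = -11 gives p(-11) = 0.
Dividing by (r + 11) leaves r^2 - 4r - 5.
The quadratic factors as (r + 1)·(r - 5).
Eigenvalues: -11, -1, 5.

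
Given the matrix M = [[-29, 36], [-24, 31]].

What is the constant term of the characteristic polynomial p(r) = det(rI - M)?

-35

p(0) = det(0·I − M) = det(−M) = (−1)^2·det(M).
det(M) = -35, so p(0) = -35.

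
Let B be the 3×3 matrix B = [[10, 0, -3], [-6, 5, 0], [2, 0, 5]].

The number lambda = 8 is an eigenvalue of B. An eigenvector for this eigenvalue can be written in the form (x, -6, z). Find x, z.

We need (B - 8I)v = 0.
B - 8I = [[2, 0, -3], [-6, -3, 0], [2, 0, -3]].
Row 1: (2)·x + (0)·-6 + (-3)·z = 0
Row 2: (-6)·x + (-3)·-6 + (0)·z = 0
Row 3: (2)·x + (0)·-6 + (-3)·z = 0
Solving gives x = 3, z = 2.
Check: B·(3, -6, 2) = (24, -48, 16) = 8·(3, -6, 2).

3, 2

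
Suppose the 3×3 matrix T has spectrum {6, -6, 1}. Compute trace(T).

1

trace(T) is the sum of the eigenvalues: (6) + (-6) + (1) = 1.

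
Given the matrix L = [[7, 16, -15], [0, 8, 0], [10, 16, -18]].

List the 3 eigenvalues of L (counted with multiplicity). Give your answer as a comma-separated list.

-8, -3, 8

Set up det(tI - L) = 0.
Expanding the 3×3 determinant: p(t) = t^3 + 3t^2 - 64t - 192.
Rational-root test: t = 8 gives p(8) = 0.
Factor out (t - 8): p(t) = (t - 8)·(t^2 + 11t + 24).
The quadratic factors as (t + 8)·(t + 3).
Eigenvalues: -8, -3, 8.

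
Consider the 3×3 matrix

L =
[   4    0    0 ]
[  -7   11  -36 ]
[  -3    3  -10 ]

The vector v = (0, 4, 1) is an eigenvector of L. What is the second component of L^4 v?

First find the eigenvalue: Lv = (0, 8, 2) = 2·(0, 4, 1), so λ = 2.
Then L^4 v = λ^4·v = 2^4·(0, 4, 1) = 16·(0, 4, 1) = (0, 64, 16).

64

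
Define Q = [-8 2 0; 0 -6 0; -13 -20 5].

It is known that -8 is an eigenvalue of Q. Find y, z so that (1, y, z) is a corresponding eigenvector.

0, 1

We need (Q + 8I)v = 0.
Q + 8I = [[0, 2, 0], [0, 2, 0], [-13, -20, 13]].
Row 1: (0)·1 + (2)·y + (0)·z = 0
Row 2: (0)·1 + (2)·y + (0)·z = 0
Row 3: (-13)·1 + (-20)·y + (13)·z = 0
Solving gives y = 0, z = 1.
Check: Q·(1, 0, 1) = (-8, 0, -8) = -8·(1, 0, 1).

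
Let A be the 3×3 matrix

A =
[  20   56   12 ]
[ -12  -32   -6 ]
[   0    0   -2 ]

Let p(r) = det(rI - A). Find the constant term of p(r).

p(r) = r^3 + 14r^2 + 56r + 64.
The constant term is 64.

64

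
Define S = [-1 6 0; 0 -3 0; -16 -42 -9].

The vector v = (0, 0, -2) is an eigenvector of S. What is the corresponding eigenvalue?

-9

Compute Sv: S·(0, 0, -2) = (0, 0, 18).
Since Sv = λv, compare component 3: 18 = λ·-2, so λ = -9.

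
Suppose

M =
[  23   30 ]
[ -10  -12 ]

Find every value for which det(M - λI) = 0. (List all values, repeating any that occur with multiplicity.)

det(M - lambda·I) = (23 - lambda)(-12 - lambda) - (30)·(-10) = lambda^2 - 11·lambda + 24.
This factors as (lambda - 3)·(lambda - 8) = 0.
Eigenvalues: 3, 8.

3, 8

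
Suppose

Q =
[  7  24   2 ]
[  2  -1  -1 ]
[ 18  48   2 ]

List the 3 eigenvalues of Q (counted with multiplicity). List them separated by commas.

Compute the characteristic polynomial p(r) = det(rI - Q).
Expanding along the first row, p(r) = r^3 - 8r^2 - 31r - 22.
Try r = 11: p(11) = 0, so 11 is a root.
Dividing by (r - 11) leaves r^2 + 3r + 2.
The quadratic factors as (r + 2)·(r + 1).
Eigenvalues: -2, -1, 11.

-2, -1, 11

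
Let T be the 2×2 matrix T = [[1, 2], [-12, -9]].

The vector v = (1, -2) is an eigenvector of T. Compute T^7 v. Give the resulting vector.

First find the eigenvalue: Tv = (-3, 6) = -3·(1, -2), so λ = -3.
Then T^7 v = λ^7·v = (-3)^7·(1, -2) = -2187·(1, -2) = (-2187, 4374).

(-2187, 4374)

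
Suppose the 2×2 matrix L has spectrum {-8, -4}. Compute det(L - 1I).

If L has eigenvalues -8, -4, then L - 1I has eigenvalues -9, -5.
det(L - 1I) = (-9) · (-5) = 45.

45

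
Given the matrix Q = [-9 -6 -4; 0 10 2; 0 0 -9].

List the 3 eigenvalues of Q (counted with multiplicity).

-9, -9, 10

Q is upper triangular, so its eigenvalues are the diagonal entries.
Diagonal: -9, 10, -9.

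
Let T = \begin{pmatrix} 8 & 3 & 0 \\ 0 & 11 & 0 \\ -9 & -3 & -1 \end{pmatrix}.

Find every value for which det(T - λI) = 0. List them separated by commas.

The characteristic polynomial is p(lambda) = det(lambda·I - T).
Expanding the 3×3 determinant: p(lambda) = lambda^3 - 18·lambda^2 + 69·lambda + 88.
Rational-root test: lambda = -1 gives p(-1) = 0.
Factor out (lambda + 1): p(lambda) = (lambda + 1)·(lambda^2 - 19·lambda + 88).
The quadratic factors as (lambda - 8)·(lambda - 11).
Eigenvalues: -1, 8, 11.

-1, 8, 11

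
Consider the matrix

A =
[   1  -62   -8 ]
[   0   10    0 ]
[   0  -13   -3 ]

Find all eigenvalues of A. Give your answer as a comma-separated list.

-3, 1, 10

Compute the characteristic polynomial p(λ) = det(λI - A).
Cofactor expansion gives p(λ) = λ^3 - 8λ^2 - 23λ + 30.
Try λ = 10: p(10) = 0, so 10 is a root.
Dividing by (λ - 10) leaves λ^2 + 2λ - 3.
The quadratic factors as (λ + 3)·(λ - 1).
Eigenvalues: -3, 1, 10.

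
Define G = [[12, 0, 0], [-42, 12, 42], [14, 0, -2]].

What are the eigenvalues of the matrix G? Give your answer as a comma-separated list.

The characteristic polynomial is p(μ) = det(μI - G).
Expanding the 3×3 determinant: p(μ) = μ^3 - 22μ^2 + 96μ + 288.
Since p(12) = 0, μ = 12 is a root.
Dividing by (μ - 12) leaves μ^2 - 10μ - 24.
The quadratic factors as (μ + 2)·(μ - 12).
Eigenvalues: -2, 12, 12.

-2, 12, 12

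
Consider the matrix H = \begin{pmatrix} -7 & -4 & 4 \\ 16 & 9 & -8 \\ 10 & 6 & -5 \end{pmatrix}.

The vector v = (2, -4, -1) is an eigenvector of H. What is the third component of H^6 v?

First find the eigenvalue: Hv = (-2, 4, 1) = -1·(2, -4, -1), so λ = -1.
Then H^6 v = λ^6·v = (-1)^6·(2, -4, -1) = 1·(2, -4, -1) = (2, -4, -1).

-1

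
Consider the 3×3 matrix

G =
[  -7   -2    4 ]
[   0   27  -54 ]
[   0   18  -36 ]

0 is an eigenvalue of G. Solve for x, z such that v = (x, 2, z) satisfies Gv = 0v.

0, 1

We need (G)v = 0.
G = [[-7, -2, 4], [0, 27, -54], [0, 18, -36]].
Row 1: (-7)·x + (-2)·2 + (4)·z = 0
Row 2: (0)·x + (27)·2 + (-54)·z = 0
Row 3: (0)·x + (18)·2 + (-36)·z = 0
Solving gives x = 0, z = 1.
Check: G·(0, 2, 1) = (0, 0, 0) = 0·(0, 2, 1).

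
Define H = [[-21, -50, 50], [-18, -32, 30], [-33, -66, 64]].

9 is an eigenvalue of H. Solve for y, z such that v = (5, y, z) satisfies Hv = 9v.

We need (H - 9I)v = 0.
H - 9I = [[-30, -50, 50], [-18, -41, 30], [-33, -66, 55]].
Row 1: (-30)·5 + (-50)·y + (50)·z = 0
Row 2: (-18)·5 + (-41)·y + (30)·z = 0
Row 3: (-33)·5 + (-66)·y + (55)·z = 0
Solving gives y = 0, z = 3.
Check: H·(5, 0, 3) = (45, 0, 27) = 9·(5, 0, 3).

0, 3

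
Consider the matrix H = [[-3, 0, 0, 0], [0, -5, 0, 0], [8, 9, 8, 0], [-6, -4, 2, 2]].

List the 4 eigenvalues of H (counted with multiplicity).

-5, -3, 2, 8

H is lower triangular, so its eigenvalues are the diagonal entries.
Diagonal: -3, -5, 8, 2.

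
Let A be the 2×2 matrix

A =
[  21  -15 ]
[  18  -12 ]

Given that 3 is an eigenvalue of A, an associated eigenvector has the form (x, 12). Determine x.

10

We need (A - 3I)v = 0.
A - 3I = [[18, -15], [18, -15]].
Row 1: (18)·x + (-15)·12 = 0
Row 2: (18)·x + (-15)·12 = 0
Solving gives x = 10.
Check: A·(10, 12) = (30, 36) = 3·(10, 12).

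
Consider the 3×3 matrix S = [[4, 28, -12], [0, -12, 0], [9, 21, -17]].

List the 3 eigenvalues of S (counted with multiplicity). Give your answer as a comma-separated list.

Compute the characteristic polynomial p(s) = det(sI - S).
Expanding along the first row, p(s) = s^3 + 25s^2 + 196s + 480.
Since p(-5) = 0, s = -5 is a root.
Dividing by (s + 5) leaves s^2 + 20s + 96.
The quadratic factors as (s + 12)·(s + 8).
Eigenvalues: -12, -8, -5.

-12, -8, -5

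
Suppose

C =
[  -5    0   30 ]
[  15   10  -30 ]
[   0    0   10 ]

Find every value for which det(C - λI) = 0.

The characteristic polynomial is p(r) = det(rI - C).
Expanding along the first row, p(r) = r^3 - 15r^2 + 500.
Rational-root test: r = -5 gives p(-5) = 0.
Dividing by (r + 5) leaves r^2 - 20r + 100.
The quadratic factor is (r - 10)^2.
Eigenvalues: -5, 10, 10.

-5, 10, 10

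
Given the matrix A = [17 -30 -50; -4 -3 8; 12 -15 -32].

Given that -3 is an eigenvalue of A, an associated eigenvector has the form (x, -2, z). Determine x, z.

12, 6

We need (A + 3I)v = 0.
A + 3I = [[20, -30, -50], [-4, 0, 8], [12, -15, -29]].
Row 1: (20)·x + (-30)·-2 + (-50)·z = 0
Row 2: (-4)·x + (0)·-2 + (8)·z = 0
Row 3: (12)·x + (-15)·-2 + (-29)·z = 0
Solving gives x = 12, z = 6.
Check: A·(12, -2, 6) = (-36, 6, -18) = -3·(12, -2, 6).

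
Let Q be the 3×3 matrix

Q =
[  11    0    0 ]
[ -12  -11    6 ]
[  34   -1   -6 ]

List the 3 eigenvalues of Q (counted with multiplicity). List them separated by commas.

-9, -8, 11

Set up det(sI - Q) = 0.
Expanding the 3×3 determinant: p(s) = s^3 + 6s^2 - 115s - 792.
Rational-root test: s = -8 gives p(-8) = 0.
Factor out (s + 8): p(s) = (s + 8)·(s^2 - 2s - 99).
The quadratic factors as (s + 9)·(s - 11).
Eigenvalues: -9, -8, 11.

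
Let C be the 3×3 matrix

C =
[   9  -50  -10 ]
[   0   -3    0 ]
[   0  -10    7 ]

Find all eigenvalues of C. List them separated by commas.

-3, 7, 9

The characteristic polynomial is p(lambda) = det(lambda·I - C).
Expanding along the first row, p(lambda) = lambda^3 - 13·lambda^2 + 15·lambda + 189.
Try lambda = -3: p(-3) = 0, so -3 is a root.
Dividing by (lambda + 3) leaves lambda^2 - 16·lambda + 63.
The quadratic factors as (lambda - 7)·(lambda - 9).
Eigenvalues: -3, 7, 9.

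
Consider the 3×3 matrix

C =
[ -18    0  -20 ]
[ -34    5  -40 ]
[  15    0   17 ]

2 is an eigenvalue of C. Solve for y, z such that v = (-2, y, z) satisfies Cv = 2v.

4, 2

We need (C - 2I)v = 0.
C - 2I = [[-20, 0, -20], [-34, 3, -40], [15, 0, 15]].
Row 1: (-20)·-2 + (0)·y + (-20)·z = 0
Row 2: (-34)·-2 + (3)·y + (-40)·z = 0
Row 3: (15)·-2 + (0)·y + (15)·z = 0
Solving gives y = 4, z = 2.
Check: C·(-2, 4, 2) = (-4, 8, 4) = 2·(-2, 4, 2).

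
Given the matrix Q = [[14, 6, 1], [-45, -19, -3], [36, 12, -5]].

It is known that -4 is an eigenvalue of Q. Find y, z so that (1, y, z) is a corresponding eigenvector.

-3, 0

We need (Q + 4I)v = 0.
Q + 4I = [[18, 6, 1], [-45, -15, -3], [36, 12, -1]].
Row 1: (18)·1 + (6)·y + (1)·z = 0
Row 2: (-45)·1 + (-15)·y + (-3)·z = 0
Row 3: (36)·1 + (12)·y + (-1)·z = 0
Solving gives y = -3, z = 0.
Check: Q·(1, -3, 0) = (-4, 12, 0) = -4·(1, -3, 0).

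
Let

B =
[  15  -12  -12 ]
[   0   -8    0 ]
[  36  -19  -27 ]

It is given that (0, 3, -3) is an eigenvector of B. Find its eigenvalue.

-8

Compute Bv: B·(0, 3, -3) = (0, -24, 24).
Since Bv = λv, compare component 2: -24 = λ·3, so λ = -8.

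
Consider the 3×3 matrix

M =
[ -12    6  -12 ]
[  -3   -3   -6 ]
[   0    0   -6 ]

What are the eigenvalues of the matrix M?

Set up det(λI - M) = 0.
Expanding the 3×3 determinant: p(λ) = λ^3 + 21λ^2 + 144λ + 324.
Try λ = -6: p(-6) = 0, so -6 is a root.
Factor out (λ + 6): p(λ) = (λ + 6)·(λ^2 + 15λ + 54).
The quadratic factors as (λ + 9)·(λ + 6).
Eigenvalues: -9, -6, -6.

-9, -6, -6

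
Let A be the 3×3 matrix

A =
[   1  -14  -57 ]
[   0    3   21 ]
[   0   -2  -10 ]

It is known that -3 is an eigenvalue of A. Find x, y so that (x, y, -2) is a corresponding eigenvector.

We need (A + 3I)v = 0.
A + 3I = [[4, -14, -57], [0, 6, 21], [0, -2, -7]].
Row 1: (4)·x + (-14)·y + (-57)·-2 = 0
Row 2: (0)·x + (6)·y + (21)·-2 = 0
Row 3: (0)·x + (-2)·y + (-7)·-2 = 0
Solving gives x = -4, y = 7.
Check: A·(-4, 7, -2) = (12, -21, 6) = -3·(-4, 7, -2).

-4, 7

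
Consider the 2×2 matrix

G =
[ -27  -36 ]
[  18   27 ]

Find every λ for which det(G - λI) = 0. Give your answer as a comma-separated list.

-9, 9

det(G - sI) = (-27 - s)(27 - s) - (-36)·(18) = s^2 - 81.
This factors as (s + 9)·(s - 9) = 0.
Eigenvalues: -9, 9.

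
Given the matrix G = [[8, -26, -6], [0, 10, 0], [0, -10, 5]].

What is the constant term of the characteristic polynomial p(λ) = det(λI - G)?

p(0) = det(0·I − G) = det(−G) = (−1)^3·det(G).
det(G) = 400, so p(0) = -400.

-400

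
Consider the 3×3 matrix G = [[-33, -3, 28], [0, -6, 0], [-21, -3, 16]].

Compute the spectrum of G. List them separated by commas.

-12, -6, -5

Compute the characteristic polynomial p(s) = det(sI - G).
Expanding along the first row, p(s) = s^3 + 23s^2 + 162s + 360.
Rational-root test: s = -6 gives p(-6) = 0.
Factor out (s + 6): p(s) = (s + 6)·(s^2 + 17s + 60).
The quadratic factors as (s + 12)·(s + 5).
Eigenvalues: -12, -6, -5.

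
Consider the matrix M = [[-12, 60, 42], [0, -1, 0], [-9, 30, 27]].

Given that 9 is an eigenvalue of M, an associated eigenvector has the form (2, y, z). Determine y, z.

We need (M - 9I)v = 0.
M - 9I = [[-21, 60, 42], [0, -10, 0], [-9, 30, 18]].
Row 1: (-21)·2 + (60)·y + (42)·z = 0
Row 2: (0)·2 + (-10)·y + (0)·z = 0
Row 3: (-9)·2 + (30)·y + (18)·z = 0
Solving gives y = 0, z = 1.
Check: M·(2, 0, 1) = (18, 0, 9) = 9·(2, 0, 1).

0, 1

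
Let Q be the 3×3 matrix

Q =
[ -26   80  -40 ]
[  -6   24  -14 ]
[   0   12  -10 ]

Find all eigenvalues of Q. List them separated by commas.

-6, -4, -2

The characteristic polynomial is p(r) = det(rI - Q).
Expanding the 3×3 determinant: p(r) = r^3 + 12r^2 + 44r + 48.
Since p(-4) = 0, r = -4 is a root.
Dividing by (r + 4) leaves r^2 + 8r + 12.
The quadratic factors as (r + 6)·(r + 2).
Eigenvalues: -6, -4, -2.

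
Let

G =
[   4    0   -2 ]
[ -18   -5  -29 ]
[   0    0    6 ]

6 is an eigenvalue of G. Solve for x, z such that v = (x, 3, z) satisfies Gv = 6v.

We need (G - 6I)v = 0.
G - 6I = [[-2, 0, -2], [-18, -11, -29], [0, 0, 0]].
Row 1: (-2)·x + (0)·3 + (-2)·z = 0
Row 2: (-18)·x + (-11)·3 + (-29)·z = 0
Row 3: (0)·x + (0)·3 + (0)·z = 0
Solving gives x = 3, z = -3.
Check: G·(3, 3, -3) = (18, 18, -18) = 6·(3, 3, -3).

3, -3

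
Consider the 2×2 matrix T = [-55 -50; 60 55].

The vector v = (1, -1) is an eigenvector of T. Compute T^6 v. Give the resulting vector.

First find the eigenvalue: Tv = (-5, 5) = -5·(1, -1), so λ = -5.
Then T^6 v = λ^6·v = (-5)^6·(1, -1) = 15625·(1, -1) = (15625, -15625).

(15625, -15625)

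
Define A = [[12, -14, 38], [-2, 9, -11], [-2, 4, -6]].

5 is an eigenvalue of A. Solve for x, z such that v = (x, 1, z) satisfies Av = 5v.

We need (A - 5I)v = 0.
A - 5I = [[7, -14, 38], [-2, 4, -11], [-2, 4, -11]].
Row 1: (7)·x + (-14)·1 + (38)·z = 0
Row 2: (-2)·x + (4)·1 + (-11)·z = 0
Row 3: (-2)·x + (4)·1 + (-11)·z = 0
Solving gives x = 2, z = 0.
Check: A·(2, 1, 0) = (10, 5, 0) = 5·(2, 1, 0).

2, 0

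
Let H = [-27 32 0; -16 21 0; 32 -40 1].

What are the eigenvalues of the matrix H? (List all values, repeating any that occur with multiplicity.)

Set up det(sI - H) = 0.
Expanding the 3×3 determinant: p(s) = s^3 + 5s^2 - 61s + 55.
Rational-root test: s = 1 gives p(1) = 0.
Dividing by (s - 1) leaves s^2 + 6s - 55.
The quadratic factors as (s + 11)·(s - 5).
Eigenvalues: -11, 1, 5.

-11, 1, 5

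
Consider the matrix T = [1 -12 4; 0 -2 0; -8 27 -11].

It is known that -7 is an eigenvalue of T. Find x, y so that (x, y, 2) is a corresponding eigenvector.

-1, 0

We need (T + 7I)v = 0.
T + 7I = [[8, -12, 4], [0, 5, 0], [-8, 27, -4]].
Row 1: (8)·x + (-12)·y + (4)·2 = 0
Row 2: (0)·x + (5)·y + (0)·2 = 0
Row 3: (-8)·x + (27)·y + (-4)·2 = 0
Solving gives x = -1, y = 0.
Check: T·(-1, 0, 2) = (7, 0, -14) = -7·(-1, 0, 2).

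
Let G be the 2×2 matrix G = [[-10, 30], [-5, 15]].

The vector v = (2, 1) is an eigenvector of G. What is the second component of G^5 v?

3125

First find the eigenvalue: Gv = (10, 5) = 5·(2, 1), so λ = 5.
Then G^5 v = λ^5·v = 5^5·(2, 1) = 3125·(2, 1) = (6250, 3125).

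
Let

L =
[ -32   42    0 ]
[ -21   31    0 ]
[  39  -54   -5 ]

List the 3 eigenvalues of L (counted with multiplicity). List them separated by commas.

-11, -5, 10

Set up det(tI - L) = 0.
Expanding the 3×3 determinant: p(t) = t^3 + 6t^2 - 105t - 550.
Try t = -5: p(-5) = 0, so -5 is a root.
Dividing by (t + 5) leaves t^2 + t - 110.
The quadratic factors as (t + 11)·(t - 10).
Eigenvalues: -11, -5, 10.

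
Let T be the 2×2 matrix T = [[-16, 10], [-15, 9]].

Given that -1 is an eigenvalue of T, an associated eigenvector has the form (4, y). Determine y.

6

We need (T + 1I)v = 0.
T + 1I = [[-15, 10], [-15, 10]].
Row 1: (-15)·4 + (10)·y = 0
Row 2: (-15)·4 + (10)·y = 0
Solving gives y = 6.
Check: T·(4, 6) = (-4, -6) = -1·(4, 6).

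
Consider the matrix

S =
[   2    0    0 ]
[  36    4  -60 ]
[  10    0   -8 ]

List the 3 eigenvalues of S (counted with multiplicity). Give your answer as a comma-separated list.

Set up det(rI - S) = 0.
Expanding the 3×3 determinant: p(r) = r^3 + 2r^2 - 40r + 64.
Since p(2) = 0, r = 2 is a root.
Factor out (r - 2): p(r) = (r - 2)·(r^2 + 4r - 32).
The quadratic factors as (r + 8)·(r - 4).
Eigenvalues: -8, 2, 4.

-8, 2, 4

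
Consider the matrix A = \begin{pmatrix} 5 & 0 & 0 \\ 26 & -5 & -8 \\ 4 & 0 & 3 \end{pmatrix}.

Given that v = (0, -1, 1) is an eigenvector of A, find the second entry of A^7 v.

-2187

First find the eigenvalue: Av = (0, -3, 3) = 3·(0, -1, 1), so λ = 3.
Then A^7 v = λ^7·v = 3^7·(0, -1, 1) = 2187·(0, -1, 1) = (0, -2187, 2187).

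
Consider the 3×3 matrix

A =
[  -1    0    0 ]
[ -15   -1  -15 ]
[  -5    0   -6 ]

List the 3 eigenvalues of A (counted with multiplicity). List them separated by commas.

-6, -1, -1

The characteristic polynomial is p(lambda) = det(lambda·I - A).
Expanding the 3×3 determinant: p(lambda) = lambda^3 + 8·lambda^2 + 13·lambda + 6.
Try lambda = -1: p(-1) = 0, so -1 is a root.
Factor out (lambda + 1): p(lambda) = (lambda + 1)·(lambda^2 + 7·lambda + 6).
The quadratic factors as (lambda + 6)·(lambda + 1).
Eigenvalues: -6, -1, -1.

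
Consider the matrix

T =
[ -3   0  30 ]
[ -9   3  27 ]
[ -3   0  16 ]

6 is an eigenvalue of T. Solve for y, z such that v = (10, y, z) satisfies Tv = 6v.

We need (T - 6I)v = 0.
T - 6I = [[-9, 0, 30], [-9, -3, 27], [-3, 0, 10]].
Row 1: (-9)·10 + (0)·y + (30)·z = 0
Row 2: (-9)·10 + (-3)·y + (27)·z = 0
Row 3: (-3)·10 + (0)·y + (10)·z = 0
Solving gives y = -3, z = 3.
Check: T·(10, -3, 3) = (60, -18, 18) = 6·(10, -3, 3).

-3, 3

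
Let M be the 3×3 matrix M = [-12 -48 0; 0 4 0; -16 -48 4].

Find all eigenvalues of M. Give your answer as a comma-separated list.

-12, 4, 4

The characteristic polynomial is p(t) = det(tI - M).
Cofactor expansion gives p(t) = t^3 + 4t^2 - 80t + 192.
Rational-root test: t = 4 gives p(4) = 0.
Dividing by (t - 4) leaves t^2 + 8t - 48.
The quadratic factors as (t + 12)·(t - 4).
Eigenvalues: -12, 4, 4.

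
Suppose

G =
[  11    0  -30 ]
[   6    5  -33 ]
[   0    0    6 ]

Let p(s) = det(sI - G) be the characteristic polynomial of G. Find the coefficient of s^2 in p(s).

The coefficient of s^2 of det(sI - G) is −trace(G).
trace(G) = (11) + (5) + (6) = 22, so the coefficient is -22.

-22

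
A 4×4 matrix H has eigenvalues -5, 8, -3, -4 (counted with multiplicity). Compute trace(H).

trace(H) is the sum of the eigenvalues: (-5) + (8) + (-3) + (-4) = -4.

-4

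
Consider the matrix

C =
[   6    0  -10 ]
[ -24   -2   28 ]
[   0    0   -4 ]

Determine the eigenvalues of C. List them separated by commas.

-4, -2, 6

The characteristic polynomial is p(λ) = det(λI - C).
Expanding along the first row, p(λ) = λ^3 - 28λ - 48.
Since p(-2) = 0, λ = -2 is a root.
Dividing by (λ + 2) leaves λ^2 - 2λ - 24.
The quadratic factors as (λ + 4)·(λ - 6).
Eigenvalues: -4, -2, 6.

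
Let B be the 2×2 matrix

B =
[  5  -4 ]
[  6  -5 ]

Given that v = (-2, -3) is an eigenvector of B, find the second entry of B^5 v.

First find the eigenvalue: Bv = (2, 3) = -1·(-2, -3), so λ = -1.
Then B^5 v = λ^5·v = (-1)^5·(-2, -3) = -1·(-2, -3) = (2, 3).

3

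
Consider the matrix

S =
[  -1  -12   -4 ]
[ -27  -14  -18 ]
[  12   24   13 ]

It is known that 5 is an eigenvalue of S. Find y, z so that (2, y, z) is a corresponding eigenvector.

We need (S - 5I)v = 0.
S - 5I = [[-6, -12, -4], [-27, -19, -18], [12, 24, 8]].
Row 1: (-6)·2 + (-12)·y + (-4)·z = 0
Row 2: (-27)·2 + (-19)·y + (-18)·z = 0
Row 3: (12)·2 + (24)·y + (8)·z = 0
Solving gives y = 0, z = -3.
Check: S·(2, 0, -3) = (10, 0, -15) = 5·(2, 0, -3).

0, -3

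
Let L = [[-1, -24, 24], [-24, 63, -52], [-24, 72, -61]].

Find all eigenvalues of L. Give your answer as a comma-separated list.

The characteristic polynomial is p(s) = det(sI - L).
Expanding the 3×3 determinant: p(s) = s^3 - s^2 - 101s - 99.
Since p(11) = 0, s = 11 is a root.
Dividing by (s - 11) leaves s^2 + 10s + 9.
The quadratic factors as (s + 9)·(s + 1).
Eigenvalues: -9, -1, 11.

-9, -1, 11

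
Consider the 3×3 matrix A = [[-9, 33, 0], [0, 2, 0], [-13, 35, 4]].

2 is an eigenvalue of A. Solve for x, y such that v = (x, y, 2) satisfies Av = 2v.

We need (A - 2I)v = 0.
A - 2I = [[-11, 33, 0], [0, 0, 0], [-13, 35, 2]].
Row 1: (-11)·x + (33)·y + (0)·2 = 0
Row 2: (0)·x + (0)·y + (0)·2 = 0
Row 3: (-13)·x + (35)·y + (2)·2 = 0
Solving gives x = 3, y = 1.
Check: A·(3, 1, 2) = (6, 2, 4) = 2·(3, 1, 2).

3, 1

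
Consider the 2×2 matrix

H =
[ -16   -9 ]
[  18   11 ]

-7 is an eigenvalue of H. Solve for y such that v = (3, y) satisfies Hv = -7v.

We need (H + 7I)v = 0.
H + 7I = [[-9, -9], [18, 18]].
Row 1: (-9)·3 + (-9)·y = 0
Row 2: (18)·3 + (18)·y = 0
Solving gives y = -3.
Check: H·(3, -3) = (-21, 21) = -7·(3, -3).

-3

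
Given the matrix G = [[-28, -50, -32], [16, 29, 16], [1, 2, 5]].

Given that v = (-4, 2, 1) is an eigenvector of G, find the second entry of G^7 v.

First find the eigenvalue: Gv = (-20, 10, 5) = 5·(-4, 2, 1), so λ = 5.
Then G^7 v = λ^7·v = 5^7·(-4, 2, 1) = 78125·(-4, 2, 1) = (-312500, 156250, 78125).

156250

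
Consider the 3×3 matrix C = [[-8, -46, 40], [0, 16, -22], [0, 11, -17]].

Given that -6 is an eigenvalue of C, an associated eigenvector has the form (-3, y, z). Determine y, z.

We need (C + 6I)v = 0.
C + 6I = [[-2, -46, 40], [0, 22, -22], [0, 11, -11]].
Row 1: (-2)·-3 + (-46)·y + (40)·z = 0
Row 2: (0)·-3 + (22)·y + (-22)·z = 0
Row 3: (0)·-3 + (11)·y + (-11)·z = 0
Solving gives y = 1, z = 1.
Check: C·(-3, 1, 1) = (18, -6, -6) = -6·(-3, 1, 1).

1, 1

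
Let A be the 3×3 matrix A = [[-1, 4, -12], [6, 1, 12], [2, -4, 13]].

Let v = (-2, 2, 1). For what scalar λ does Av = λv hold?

1

Compute Av: A·(-2, 2, 1) = (-2, 2, 1).
Since Av = λv, compare component 1: -2 = λ·-2, so λ = 1.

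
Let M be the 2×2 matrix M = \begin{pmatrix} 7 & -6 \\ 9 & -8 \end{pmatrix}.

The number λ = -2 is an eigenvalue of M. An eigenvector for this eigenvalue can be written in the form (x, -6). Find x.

-4

We need (M + 2I)v = 0.
M + 2I = [[9, -6], [9, -6]].
Row 1: (9)·x + (-6)·-6 = 0
Row 2: (9)·x + (-6)·-6 = 0
Solving gives x = -4.
Check: M·(-4, -6) = (8, 12) = -2·(-4, -6).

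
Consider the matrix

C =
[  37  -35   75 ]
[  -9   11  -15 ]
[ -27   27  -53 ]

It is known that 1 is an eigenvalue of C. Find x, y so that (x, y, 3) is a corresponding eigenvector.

-15, -9

We need (C - 1I)v = 0.
C - 1I = [[36, -35, 75], [-9, 10, -15], [-27, 27, -54]].
Row 1: (36)·x + (-35)·y + (75)·3 = 0
Row 2: (-9)·x + (10)·y + (-15)·3 = 0
Row 3: (-27)·x + (27)·y + (-54)·3 = 0
Solving gives x = -15, y = -9.
Check: C·(-15, -9, 3) = (-15, -9, 3) = 1·(-15, -9, 3).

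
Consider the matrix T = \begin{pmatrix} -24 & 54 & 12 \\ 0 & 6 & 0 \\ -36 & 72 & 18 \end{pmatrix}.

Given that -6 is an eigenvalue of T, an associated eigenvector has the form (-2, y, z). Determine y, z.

We need (T + 6I)v = 0.
T + 6I = [[-18, 54, 12], [0, 12, 0], [-36, 72, 24]].
Row 1: (-18)·-2 + (54)·y + (12)·z = 0
Row 2: (0)·-2 + (12)·y + (0)·z = 0
Row 3: (-36)·-2 + (72)·y + (24)·z = 0
Solving gives y = 0, z = -3.
Check: T·(-2, 0, -3) = (12, 0, 18) = -6·(-2, 0, -3).

0, -3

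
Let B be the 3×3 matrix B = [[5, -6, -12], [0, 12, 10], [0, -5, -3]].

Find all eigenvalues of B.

2, 5, 7

Set up det(tI - B) = 0.
Expanding the 3×3 determinant: p(t) = t^3 - 14t^2 + 59t - 70.
Since p(5) = 0, t = 5 is a root.
Factor out (t - 5): p(t) = (t - 5)·(t^2 - 9t + 14).
The quadratic factors as (t - 2)·(t - 7).
Eigenvalues: 2, 5, 7.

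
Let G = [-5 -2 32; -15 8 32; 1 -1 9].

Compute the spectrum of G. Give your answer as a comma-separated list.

-7, 9, 10

The characteristic polynomial is p(s) = det(sI - G).
Expanding the 3×3 determinant: p(s) = s^3 - 12s^2 - 43s + 630.
Since p(-7) = 0, s = -7 is a root.
Factor out (s + 7): p(s) = (s + 7)·(s^2 - 19s + 90).
The quadratic factors as (s - 9)·(s - 10).
Eigenvalues: -7, 9, 10.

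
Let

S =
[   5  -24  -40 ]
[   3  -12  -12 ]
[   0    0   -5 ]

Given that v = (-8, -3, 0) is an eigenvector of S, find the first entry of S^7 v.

131072

First find the eigenvalue: Sv = (32, 12, 0) = -4·(-8, -3, 0), so λ = -4.
Then S^7 v = λ^7·v = (-4)^7·(-8, -3, 0) = -16384·(-8, -3, 0) = (131072, 49152, 0).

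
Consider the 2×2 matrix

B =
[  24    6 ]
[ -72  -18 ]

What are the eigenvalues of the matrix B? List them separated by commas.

det(B - tI) = (24 - t)(-18 - t) - (6)·(-72) = t^2 - 6t.
This factors as t·(t - 6) = 0.
Eigenvalues: 0, 6.

0, 6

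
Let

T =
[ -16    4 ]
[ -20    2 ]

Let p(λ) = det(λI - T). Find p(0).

48

p(0) = det(0·I − T) = det(−T) = (−1)^2·det(T).
det(T) = 48, so p(0) = 48.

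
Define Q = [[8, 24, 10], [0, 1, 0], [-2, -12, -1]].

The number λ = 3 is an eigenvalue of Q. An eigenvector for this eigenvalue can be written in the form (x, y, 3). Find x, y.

We need (Q - 3I)v = 0.
Q - 3I = [[5, 24, 10], [0, -2, 0], [-2, -12, -4]].
Row 1: (5)·x + (24)·y + (10)·3 = 0
Row 2: (0)·x + (-2)·y + (0)·3 = 0
Row 3: (-2)·x + (-12)·y + (-4)·3 = 0
Solving gives x = -6, y = 0.
Check: Q·(-6, 0, 3) = (-18, 0, 9) = 3·(-6, 0, 3).

-6, 0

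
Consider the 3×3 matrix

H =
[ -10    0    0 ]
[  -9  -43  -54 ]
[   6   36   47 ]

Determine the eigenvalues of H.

The characteristic polynomial is p(s) = det(sI - H).
Expanding along the first row, p(s) = s^3 + 6s^2 - 117s - 770.
Since p(-10) = 0, s = -10 is a root.
Factor out (s + 10): p(s) = (s + 10)·(s^2 - 4s - 77).
The quadratic factors as (s + 7)·(s - 11).
Eigenvalues: -10, -7, 11.

-10, -7, 11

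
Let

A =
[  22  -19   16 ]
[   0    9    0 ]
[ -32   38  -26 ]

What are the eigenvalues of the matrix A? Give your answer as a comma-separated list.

-10, 6, 9

Compute the characteristic polynomial p(λ) = det(λI - A).
Expanding the 3×3 determinant: p(λ) = λ^3 - 5λ^2 - 96λ + 540.
Rational-root test: λ = 6 gives p(6) = 0.
Dividing by (λ - 6) leaves λ^2 + λ - 90.
The quadratic factors as (λ + 10)·(λ - 9).
Eigenvalues: -10, 6, 9.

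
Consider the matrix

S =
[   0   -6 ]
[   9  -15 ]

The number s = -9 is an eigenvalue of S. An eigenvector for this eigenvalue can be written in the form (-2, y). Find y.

We need (S + 9I)v = 0.
S + 9I = [[9, -6], [9, -6]].
Row 1: (9)·-2 + (-6)·y = 0
Row 2: (9)·-2 + (-6)·y = 0
Solving gives y = -3.
Check: S·(-2, -3) = (18, 27) = -9·(-2, -3).

-3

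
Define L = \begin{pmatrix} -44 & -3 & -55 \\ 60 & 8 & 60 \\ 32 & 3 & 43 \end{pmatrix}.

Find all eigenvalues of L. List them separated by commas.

-12, 8, 11

Compute the characteristic polynomial p(lambda) = det(lambda·I - L).
Expanding the 3×3 determinant: p(lambda) = lambda^3 - 7·lambda^2 - 140·lambda + 1056.
Try lambda = -12: p(-12) = 0, so -12 is a root.
Dividing by (lambda + 12) leaves lambda^2 - 19·lambda + 88.
The quadratic factors as (lambda - 8)·(lambda - 11).
Eigenvalues: -12, 8, 11.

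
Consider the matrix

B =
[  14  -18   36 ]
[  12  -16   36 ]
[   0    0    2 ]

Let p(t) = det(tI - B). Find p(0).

p(0) = det(0·I − B) = det(−B) = (−1)^3·det(B).
det(B) = -16, so p(0) = 16.

16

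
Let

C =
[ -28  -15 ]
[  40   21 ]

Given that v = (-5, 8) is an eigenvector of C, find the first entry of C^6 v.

-20480

First find the eigenvalue: Cv = (20, -32) = -4·(-5, 8), so λ = -4.
Then C^6 v = λ^6·v = (-4)^6·(-5, 8) = 4096·(-5, 8) = (-20480, 32768).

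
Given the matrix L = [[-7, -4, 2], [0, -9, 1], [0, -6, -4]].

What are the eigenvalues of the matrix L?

Compute the characteristic polynomial p(s) = det(sI - L).
Cofactor expansion gives p(s) = s^3 + 20s^2 + 133s + 294.
Try s = -7: p(-7) = 0, so -7 is a root.
Factor out (s + 7): p(s) = (s + 7)·(s^2 + 13s + 42).
The quadratic factors as (s + 7)·(s + 6).
Eigenvalues: -7, -7, -6.

-7, -7, -6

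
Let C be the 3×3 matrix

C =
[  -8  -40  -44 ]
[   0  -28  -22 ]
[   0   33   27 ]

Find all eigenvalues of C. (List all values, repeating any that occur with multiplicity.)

Set up det(rI - C) = 0.
Expanding the 3×3 determinant: p(r) = r^3 + 9r^2 - 22r - 240.
Since p(5) = 0, r = 5 is a root.
Dividing by (r - 5) leaves r^2 + 14r + 48.
The quadratic factors as (r + 8)·(r + 6).
Eigenvalues: -8, -6, 5.

-8, -6, 5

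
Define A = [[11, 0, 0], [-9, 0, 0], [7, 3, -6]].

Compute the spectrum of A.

A is lower triangular, so its eigenvalues are the diagonal entries.
Diagonal: 11, 0, -6.

-6, 0, 11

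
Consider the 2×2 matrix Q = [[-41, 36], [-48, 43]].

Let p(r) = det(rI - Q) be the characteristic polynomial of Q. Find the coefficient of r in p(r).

-2

The coefficient of r of det(rI - Q) is −trace(Q).
trace(Q) = (-41) + (43) = 2, so the coefficient is -2.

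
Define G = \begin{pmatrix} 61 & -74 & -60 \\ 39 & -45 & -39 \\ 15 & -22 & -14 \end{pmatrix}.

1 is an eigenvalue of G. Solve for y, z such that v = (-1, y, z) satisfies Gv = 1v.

0, -1

We need (G - 1I)v = 0.
G - 1I = [[60, -74, -60], [39, -46, -39], [15, -22, -15]].
Row 1: (60)·-1 + (-74)·y + (-60)·z = 0
Row 2: (39)·-1 + (-46)·y + (-39)·z = 0
Row 3: (15)·-1 + (-22)·y + (-15)·z = 0
Solving gives y = 0, z = -1.
Check: G·(-1, 0, -1) = (-1, 0, -1) = 1·(-1, 0, -1).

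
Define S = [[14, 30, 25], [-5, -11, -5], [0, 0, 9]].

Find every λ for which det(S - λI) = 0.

-1, 4, 9

The characteristic polynomial is p(μ) = det(μI - S).
Expanding the 3×3 determinant: p(μ) = μ^3 - 12μ^2 + 23μ + 36.
Try μ = -1: p(-1) = 0, so -1 is a root.
Factor out (μ + 1): p(μ) = (μ + 1)·(μ^2 - 13μ + 36).
The quadratic factors as (μ - 4)·(μ - 9).
Eigenvalues: -1, 4, 9.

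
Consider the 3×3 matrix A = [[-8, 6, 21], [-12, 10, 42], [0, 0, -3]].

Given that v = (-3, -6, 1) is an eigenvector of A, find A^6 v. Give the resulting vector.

(-2187, -4374, 729)

First find the eigenvalue: Av = (9, 18, -3) = -3·(-3, -6, 1), so λ = -3.
Then A^6 v = λ^6·v = (-3)^6·(-3, -6, 1) = 729·(-3, -6, 1) = (-2187, -4374, 729).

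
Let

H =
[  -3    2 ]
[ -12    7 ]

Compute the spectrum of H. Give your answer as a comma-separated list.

1, 3

det(H - sI) = (-3 - s)(7 - s) - (2)·(-12) = s^2 - 4s + 3.
This factors as (s - 1)·(s - 3) = 0.
Eigenvalues: 1, 3.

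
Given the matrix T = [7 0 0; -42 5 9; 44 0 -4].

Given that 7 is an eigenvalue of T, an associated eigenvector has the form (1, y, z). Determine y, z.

We need (T - 7I)v = 0.
T - 7I = [[0, 0, 0], [-42, -2, 9], [44, 0, -11]].
Row 1: (0)·1 + (0)·y + (0)·z = 0
Row 2: (-42)·1 + (-2)·y + (9)·z = 0
Row 3: (44)·1 + (0)·y + (-11)·z = 0
Solving gives y = -3, z = 4.
Check: T·(1, -3, 4) = (7, -21, 28) = 7·(1, -3, 4).

-3, 4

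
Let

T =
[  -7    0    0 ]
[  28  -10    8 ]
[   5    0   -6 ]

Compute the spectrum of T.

-10, -7, -6

The characteristic polynomial is p(λ) = det(λI - T).
Cofactor expansion gives p(λ) = λ^3 + 23λ^2 + 172λ + 420.
Try λ = -6: p(-6) = 0, so -6 is a root.
Dividing by (λ + 6) leaves λ^2 + 17λ + 70.
The quadratic factors as (λ + 10)·(λ + 7).
Eigenvalues: -10, -7, -6.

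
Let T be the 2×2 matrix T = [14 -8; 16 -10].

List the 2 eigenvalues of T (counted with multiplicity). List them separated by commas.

-2, 6

det(T - μI) = (14 - μ)(-10 - μ) - (-8)·(16) = μ^2 - 4μ - 12.
This factors as (μ + 2)·(μ - 6) = 0.
Eigenvalues: -2, 6.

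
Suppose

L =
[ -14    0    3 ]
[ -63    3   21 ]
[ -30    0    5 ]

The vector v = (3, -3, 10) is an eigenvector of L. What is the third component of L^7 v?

First find the eigenvalue: Lv = (-12, 12, -40) = -4·(3, -3, 10), so λ = -4.
Then L^7 v = λ^7·v = (-4)^7·(3, -3, 10) = -16384·(3, -3, 10) = (-49152, 49152, -163840).

-163840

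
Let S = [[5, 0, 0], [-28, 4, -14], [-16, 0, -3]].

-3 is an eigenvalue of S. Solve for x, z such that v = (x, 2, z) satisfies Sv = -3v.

0, 1

We need (S + 3I)v = 0.
S + 3I = [[8, 0, 0], [-28, 7, -14], [-16, 0, 0]].
Row 1: (8)·x + (0)·2 + (0)·z = 0
Row 2: (-28)·x + (7)·2 + (-14)·z = 0
Row 3: (-16)·x + (0)·2 + (0)·z = 0
Solving gives x = 0, z = 1.
Check: S·(0, 2, 1) = (0, -6, -3) = -3·(0, 2, 1).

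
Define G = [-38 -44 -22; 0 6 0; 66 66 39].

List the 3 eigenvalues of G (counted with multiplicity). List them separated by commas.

The characteristic polynomial is p(r) = det(rI - G).
Expanding along the first row, p(r) = r^3 - 7r^2 - 24r + 180.
Since p(6) = 0, r = 6 is a root.
Factor out (r - 6): p(r) = (r - 6)·(r^2 - r - 30).
The quadratic factors as (r + 5)·(r - 6).
Eigenvalues: -5, 6, 6.

-5, 6, 6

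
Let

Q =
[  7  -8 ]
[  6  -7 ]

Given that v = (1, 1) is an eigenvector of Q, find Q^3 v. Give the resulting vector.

First find the eigenvalue: Qv = (-1, -1) = -1·(1, 1), so λ = -1.
Then Q^3 v = λ^3·v = (-1)^3·(1, 1) = -1·(1, 1) = (-1, -1).

(-1, -1)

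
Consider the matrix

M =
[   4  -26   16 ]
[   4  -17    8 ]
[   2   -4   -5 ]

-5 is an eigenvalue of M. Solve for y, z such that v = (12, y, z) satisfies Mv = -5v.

We need (M + 5I)v = 0.
M + 5I = [[9, -26, 16], [4, -12, 8], [2, -4, 0]].
Row 1: (9)·12 + (-26)·y + (16)·z = 0
Row 2: (4)·12 + (-12)·y + (8)·z = 0
Row 3: (2)·12 + (-4)·y + (0)·z = 0
Solving gives y = 6, z = 3.
Check: M·(12, 6, 3) = (-60, -30, -15) = -5·(12, 6, 3).

6, 3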